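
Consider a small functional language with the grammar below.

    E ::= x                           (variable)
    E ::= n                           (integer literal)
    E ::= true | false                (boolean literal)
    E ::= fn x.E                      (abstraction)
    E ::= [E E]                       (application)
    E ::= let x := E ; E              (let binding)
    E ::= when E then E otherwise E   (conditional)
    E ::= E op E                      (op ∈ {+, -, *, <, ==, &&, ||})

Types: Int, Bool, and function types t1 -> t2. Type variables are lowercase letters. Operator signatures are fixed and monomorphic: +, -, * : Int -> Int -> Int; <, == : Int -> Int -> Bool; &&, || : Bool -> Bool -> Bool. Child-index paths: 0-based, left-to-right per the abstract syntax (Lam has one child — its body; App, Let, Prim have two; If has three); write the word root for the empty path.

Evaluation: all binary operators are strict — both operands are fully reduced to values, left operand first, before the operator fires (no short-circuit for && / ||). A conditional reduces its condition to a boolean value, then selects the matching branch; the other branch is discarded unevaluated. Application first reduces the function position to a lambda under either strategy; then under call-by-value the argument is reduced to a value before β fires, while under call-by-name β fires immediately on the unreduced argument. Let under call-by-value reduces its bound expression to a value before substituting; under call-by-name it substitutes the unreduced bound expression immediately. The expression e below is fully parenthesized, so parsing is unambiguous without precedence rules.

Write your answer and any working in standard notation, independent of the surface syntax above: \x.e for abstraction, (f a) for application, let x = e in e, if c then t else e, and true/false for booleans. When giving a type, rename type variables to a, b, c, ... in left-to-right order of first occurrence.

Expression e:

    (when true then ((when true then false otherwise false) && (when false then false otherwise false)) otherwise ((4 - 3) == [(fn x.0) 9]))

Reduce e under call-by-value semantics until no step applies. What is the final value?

Answer: false

Working:
step 0: (if true then ((if true then false else false) && (if false then false else false)) else ((4 - 3) == ((\x.0) 9)))
step 1: [if@root] ((if true then false else false) && (if false then false else false))
step 2: [if@0] (false && (if false then false else false))
step 3: [if@1] (false && false)
step 4: [delta@root] false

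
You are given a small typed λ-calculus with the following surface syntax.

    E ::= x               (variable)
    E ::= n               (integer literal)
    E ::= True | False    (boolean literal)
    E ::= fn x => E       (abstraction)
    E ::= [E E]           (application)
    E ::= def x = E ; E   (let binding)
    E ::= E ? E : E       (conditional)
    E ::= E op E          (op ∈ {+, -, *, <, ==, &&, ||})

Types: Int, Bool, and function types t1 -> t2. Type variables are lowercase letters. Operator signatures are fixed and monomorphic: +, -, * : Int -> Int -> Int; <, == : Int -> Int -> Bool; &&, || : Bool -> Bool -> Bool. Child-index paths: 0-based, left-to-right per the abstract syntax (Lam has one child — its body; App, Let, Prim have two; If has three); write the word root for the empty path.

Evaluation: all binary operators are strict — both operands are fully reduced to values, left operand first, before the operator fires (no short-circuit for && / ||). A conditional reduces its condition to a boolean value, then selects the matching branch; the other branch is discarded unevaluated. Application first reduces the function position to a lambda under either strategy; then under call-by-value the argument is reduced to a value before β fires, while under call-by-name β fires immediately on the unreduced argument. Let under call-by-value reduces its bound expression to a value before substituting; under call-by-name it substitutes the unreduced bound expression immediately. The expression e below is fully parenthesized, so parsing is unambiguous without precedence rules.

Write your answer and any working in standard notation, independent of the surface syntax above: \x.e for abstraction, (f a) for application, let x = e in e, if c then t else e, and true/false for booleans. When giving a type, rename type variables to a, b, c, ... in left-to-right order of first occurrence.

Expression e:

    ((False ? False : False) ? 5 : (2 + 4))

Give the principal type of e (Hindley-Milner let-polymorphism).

Answer: Int

Derivation:
  unify Bool ~ Bool
  unify Bool ~ Bool
  unify Bool ~ Bool
  unify Int ~ Int
  unify Int ~ Int
  unify Int ~ Int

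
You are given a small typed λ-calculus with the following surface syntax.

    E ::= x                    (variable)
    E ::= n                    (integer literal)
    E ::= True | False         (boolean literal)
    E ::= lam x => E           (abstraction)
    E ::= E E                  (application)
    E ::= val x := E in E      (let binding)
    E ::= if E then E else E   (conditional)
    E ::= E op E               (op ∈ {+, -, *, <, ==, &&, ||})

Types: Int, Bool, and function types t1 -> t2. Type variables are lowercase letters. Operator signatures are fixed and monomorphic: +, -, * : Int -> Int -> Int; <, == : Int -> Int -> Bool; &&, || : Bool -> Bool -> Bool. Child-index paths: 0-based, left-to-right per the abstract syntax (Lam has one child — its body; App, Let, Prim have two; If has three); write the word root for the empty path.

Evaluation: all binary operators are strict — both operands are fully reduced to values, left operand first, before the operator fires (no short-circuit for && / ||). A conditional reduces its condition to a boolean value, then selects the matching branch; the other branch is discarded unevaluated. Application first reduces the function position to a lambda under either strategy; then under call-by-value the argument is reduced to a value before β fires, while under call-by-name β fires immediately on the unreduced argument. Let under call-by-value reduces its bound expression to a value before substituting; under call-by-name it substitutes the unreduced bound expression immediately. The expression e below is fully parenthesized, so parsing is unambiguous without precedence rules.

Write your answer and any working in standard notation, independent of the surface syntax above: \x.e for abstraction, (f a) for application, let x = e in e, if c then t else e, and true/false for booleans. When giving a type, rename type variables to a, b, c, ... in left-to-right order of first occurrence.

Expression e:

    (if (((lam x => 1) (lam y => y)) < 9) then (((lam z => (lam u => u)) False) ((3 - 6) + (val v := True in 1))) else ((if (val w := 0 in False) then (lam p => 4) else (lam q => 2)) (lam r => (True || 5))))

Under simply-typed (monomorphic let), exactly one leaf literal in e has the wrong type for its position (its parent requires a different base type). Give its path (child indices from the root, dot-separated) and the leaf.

Derivation:
\x._ : a -> Int
y : b
\y._ : b -> b
  unify a -> Int ~ (b -> b) -> c
  unify a ~ b -> b
  unify Int ~ c
_ _ : Int
  unify Int ~ Int
  unify Int ~ Int
  unify Bool ~ Bool
u : e
\u._ : e -> e
\z._ : d -> e -> e
  unify d -> e -> e ~ Bool -> f
  unify d ~ Bool
  unify e -> e ~ f
_ _ : e -> e
  unify Int ~ Int
  unify Int ~ Int
  unify Int ~ Int
let v : Bool
  unify Int ~ Int
  unify e -> e ~ Int -> g
  unify e ~ Int
  unify Int ~ g
_ _ : Int
let w : Int
  unify Bool ~ Bool
\p._ : h -> Int
\q._ : i -> Int
  unify h -> Int ~ i -> Int
  unify h ~ i
  unify Int ~ Int
  unify Bool ~ Bool
  unify Int ~ Bool
  FAIL: mismatch Int ~ Bool

Answer: 2.1.0.1 : 5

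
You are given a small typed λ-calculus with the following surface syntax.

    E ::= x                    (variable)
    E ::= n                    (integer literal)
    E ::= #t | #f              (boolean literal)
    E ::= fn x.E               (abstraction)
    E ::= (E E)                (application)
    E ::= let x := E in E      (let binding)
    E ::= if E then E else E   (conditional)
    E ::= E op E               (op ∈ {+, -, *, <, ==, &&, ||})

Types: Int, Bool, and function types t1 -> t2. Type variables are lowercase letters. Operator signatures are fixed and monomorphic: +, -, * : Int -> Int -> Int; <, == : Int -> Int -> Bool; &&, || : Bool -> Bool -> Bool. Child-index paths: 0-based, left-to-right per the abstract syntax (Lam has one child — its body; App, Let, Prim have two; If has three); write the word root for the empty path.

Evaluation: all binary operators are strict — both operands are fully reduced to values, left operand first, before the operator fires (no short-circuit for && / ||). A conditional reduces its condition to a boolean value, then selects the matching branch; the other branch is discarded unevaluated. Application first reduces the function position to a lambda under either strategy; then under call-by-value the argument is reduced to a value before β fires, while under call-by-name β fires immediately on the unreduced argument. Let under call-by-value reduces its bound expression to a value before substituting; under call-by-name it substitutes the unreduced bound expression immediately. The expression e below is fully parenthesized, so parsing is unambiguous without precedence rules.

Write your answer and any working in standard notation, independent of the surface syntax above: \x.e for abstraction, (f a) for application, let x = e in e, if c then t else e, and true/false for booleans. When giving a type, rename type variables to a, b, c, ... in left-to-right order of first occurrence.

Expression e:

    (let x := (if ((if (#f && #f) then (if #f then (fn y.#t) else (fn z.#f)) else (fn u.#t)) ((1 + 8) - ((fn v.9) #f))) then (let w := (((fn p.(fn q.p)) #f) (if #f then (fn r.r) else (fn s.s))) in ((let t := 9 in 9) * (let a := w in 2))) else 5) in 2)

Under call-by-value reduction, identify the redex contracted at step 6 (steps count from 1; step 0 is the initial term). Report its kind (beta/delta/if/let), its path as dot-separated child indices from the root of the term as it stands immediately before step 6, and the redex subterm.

Derivation:
step 0: (let x = (if ((if (false && false) then (if false then (\y.true) else (\z.false)) else (\u.true)) ((1 + 8) - ((\v.9) false))) then (let w = (((\p.(\q.p)) false) (if false then (\r.r) else (\s.s))) in ((let t = 9 in 9) * (let a = w in 2))) else 5) in 2)
step 1: [delta@0.0.0.0] (let x = (if ((if false then (if false then (\y.true) else (\z.false)) else (\u.true)) ((1 + 8) - ((\v.9) false))) then (let w = (((\p.(\q.p)) false) (if false then (\r.r) else (\s.s))) in ((let t = 9 in 9) * (let a = w in 2))) else 5) in 2)
step 2: [if@0.0.0] (let x = (if ((\u.true) ((1 + 8) - ((\v.9) false))) then (let w = (((\p.(\q.p)) false) (if false then (\r.r) else (\s.s))) in ((let t = 9 in 9) * (let a = w in 2))) else 5) in 2)
step 3: [delta@0.0.1.0] (let x = (if ((\u.true) (9 - ((\v.9) false))) then (let w = (((\p.(\q.p)) false) (if false then (\r.r) else (\s.s))) in ((let t = 9 in 9) * (let a = w in 2))) else 5) in 2)
step 4: [beta@0.0.1.1] (let x = (if ((\u.true) (9 - 9)) then (let w = (((\p.(\q.p)) false) (if false then (\r.r) else (\s.s))) in ((let t = 9 in 9) * (let a = w in 2))) else 5) in 2)
step 5: [delta@0.0.1] (let x = (if ((\u.true) 0) then (let w = (((\p.(\q.p)) false) (if false then (\r.r) else (\s.s))) in ((let t = 9 in 9) * (let a = w in 2))) else 5) in 2)
step 6: [beta@0.0] (let x = (if true then (let w = (((\p.(\q.p)) false) (if false then (\r.r) else (\s.s))) in ((let t = 9 in 9) * (let a = w in 2))) else 5) in 2)

Answer: beta at 0.0 : ((\u.true) 0)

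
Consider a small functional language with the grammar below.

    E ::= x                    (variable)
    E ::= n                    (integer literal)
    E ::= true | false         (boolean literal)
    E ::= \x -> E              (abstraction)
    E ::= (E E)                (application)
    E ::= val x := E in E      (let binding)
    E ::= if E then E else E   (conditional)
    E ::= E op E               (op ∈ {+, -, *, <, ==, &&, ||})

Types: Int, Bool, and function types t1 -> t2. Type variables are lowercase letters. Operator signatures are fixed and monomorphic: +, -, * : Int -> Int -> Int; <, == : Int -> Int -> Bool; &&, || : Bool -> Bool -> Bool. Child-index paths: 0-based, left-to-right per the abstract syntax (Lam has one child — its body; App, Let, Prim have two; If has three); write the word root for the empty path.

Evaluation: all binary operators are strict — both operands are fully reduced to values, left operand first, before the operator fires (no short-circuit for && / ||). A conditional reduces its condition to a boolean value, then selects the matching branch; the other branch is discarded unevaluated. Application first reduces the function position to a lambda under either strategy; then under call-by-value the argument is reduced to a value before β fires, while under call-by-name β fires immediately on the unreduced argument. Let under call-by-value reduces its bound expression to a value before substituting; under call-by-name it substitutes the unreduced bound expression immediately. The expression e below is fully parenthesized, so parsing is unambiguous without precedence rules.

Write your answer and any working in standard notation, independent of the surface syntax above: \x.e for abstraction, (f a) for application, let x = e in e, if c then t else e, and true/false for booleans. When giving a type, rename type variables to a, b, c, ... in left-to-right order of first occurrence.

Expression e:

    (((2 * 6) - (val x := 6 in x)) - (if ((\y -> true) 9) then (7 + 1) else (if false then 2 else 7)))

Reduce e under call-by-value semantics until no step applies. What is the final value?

Derivation:
step 0: (((2 * 6) - (let x = 6 in x)) - (if ((\y.true) 9) then (7 + 1) else (if false then 2 else 7)))
step 1: [delta@0.0] ((12 - (let x = 6 in x)) - (if ((\y.true) 9) then (7 + 1) else (if false then 2 else 7)))
step 2: [let@0.1] ((12 - 6) - (if ((\y.true) 9) then (7 + 1) else (if false then 2 else 7)))
step 3: [delta@0] (6 - (if ((\y.true) 9) then (7 + 1) else (if false then 2 else 7)))
step 4: [beta@1.0] (6 - (if true then (7 + 1) else (if false then 2 else 7)))
step 5: [if@1] (6 - (7 + 1))
step 6: [delta@1] (6 - 8)
step 7: [delta@root] -2

Answer: -2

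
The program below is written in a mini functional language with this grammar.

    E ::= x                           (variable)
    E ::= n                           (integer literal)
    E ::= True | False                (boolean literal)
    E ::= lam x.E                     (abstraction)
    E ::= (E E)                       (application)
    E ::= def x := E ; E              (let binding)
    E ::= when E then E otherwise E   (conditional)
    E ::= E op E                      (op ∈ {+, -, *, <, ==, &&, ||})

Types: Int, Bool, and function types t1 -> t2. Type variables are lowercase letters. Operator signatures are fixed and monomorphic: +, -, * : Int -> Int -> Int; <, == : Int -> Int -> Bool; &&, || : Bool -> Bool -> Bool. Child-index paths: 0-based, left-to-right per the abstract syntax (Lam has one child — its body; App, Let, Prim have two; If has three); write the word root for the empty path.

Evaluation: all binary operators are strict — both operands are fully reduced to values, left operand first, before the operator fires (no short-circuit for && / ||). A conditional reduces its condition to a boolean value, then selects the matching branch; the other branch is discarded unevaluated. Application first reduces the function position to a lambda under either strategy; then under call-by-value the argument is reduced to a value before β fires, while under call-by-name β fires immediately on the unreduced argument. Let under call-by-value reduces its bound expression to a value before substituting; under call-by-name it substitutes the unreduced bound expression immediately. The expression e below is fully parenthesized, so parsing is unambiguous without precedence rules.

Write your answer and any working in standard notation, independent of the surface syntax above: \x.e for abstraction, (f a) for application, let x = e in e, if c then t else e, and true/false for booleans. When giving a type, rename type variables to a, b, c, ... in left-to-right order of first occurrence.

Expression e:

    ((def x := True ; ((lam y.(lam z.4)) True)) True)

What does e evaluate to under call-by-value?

Derivation:
step 0: ((let x = true in ((\y.(\z.4)) true)) true)
step 1: [let@0] (((\y.(\z.4)) true) true)
step 2: [beta@0] ((\z.4) true)
step 3: [beta@root] 4

Answer: 4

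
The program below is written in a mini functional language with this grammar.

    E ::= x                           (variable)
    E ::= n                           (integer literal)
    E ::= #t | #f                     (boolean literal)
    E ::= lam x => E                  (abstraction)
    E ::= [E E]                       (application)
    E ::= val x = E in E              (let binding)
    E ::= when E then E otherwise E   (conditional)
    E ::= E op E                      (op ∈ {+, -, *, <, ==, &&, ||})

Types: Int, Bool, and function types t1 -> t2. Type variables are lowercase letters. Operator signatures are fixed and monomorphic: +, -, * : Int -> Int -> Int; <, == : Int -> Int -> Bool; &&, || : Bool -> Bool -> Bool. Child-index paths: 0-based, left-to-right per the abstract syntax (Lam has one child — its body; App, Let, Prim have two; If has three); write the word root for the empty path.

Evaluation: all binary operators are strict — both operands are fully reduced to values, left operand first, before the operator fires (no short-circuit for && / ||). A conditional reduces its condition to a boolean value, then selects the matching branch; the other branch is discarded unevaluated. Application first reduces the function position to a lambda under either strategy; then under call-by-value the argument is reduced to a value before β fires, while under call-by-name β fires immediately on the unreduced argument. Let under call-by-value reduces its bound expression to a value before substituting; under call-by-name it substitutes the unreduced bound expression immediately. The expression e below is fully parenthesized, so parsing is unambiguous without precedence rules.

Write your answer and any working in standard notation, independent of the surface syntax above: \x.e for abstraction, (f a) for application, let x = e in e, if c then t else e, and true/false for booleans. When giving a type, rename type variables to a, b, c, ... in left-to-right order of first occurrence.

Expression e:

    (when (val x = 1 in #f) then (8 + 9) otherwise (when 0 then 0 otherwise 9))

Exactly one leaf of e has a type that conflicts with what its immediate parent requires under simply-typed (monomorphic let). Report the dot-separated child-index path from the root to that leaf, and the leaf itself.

Trace:
let x : Int
  unify Bool ~ Bool
  unify Int ~ Int
  unify Int ~ Int
  unify Int ~ Bool
  FAIL: mismatch Int ~ Bool

Answer: 2.0 : 0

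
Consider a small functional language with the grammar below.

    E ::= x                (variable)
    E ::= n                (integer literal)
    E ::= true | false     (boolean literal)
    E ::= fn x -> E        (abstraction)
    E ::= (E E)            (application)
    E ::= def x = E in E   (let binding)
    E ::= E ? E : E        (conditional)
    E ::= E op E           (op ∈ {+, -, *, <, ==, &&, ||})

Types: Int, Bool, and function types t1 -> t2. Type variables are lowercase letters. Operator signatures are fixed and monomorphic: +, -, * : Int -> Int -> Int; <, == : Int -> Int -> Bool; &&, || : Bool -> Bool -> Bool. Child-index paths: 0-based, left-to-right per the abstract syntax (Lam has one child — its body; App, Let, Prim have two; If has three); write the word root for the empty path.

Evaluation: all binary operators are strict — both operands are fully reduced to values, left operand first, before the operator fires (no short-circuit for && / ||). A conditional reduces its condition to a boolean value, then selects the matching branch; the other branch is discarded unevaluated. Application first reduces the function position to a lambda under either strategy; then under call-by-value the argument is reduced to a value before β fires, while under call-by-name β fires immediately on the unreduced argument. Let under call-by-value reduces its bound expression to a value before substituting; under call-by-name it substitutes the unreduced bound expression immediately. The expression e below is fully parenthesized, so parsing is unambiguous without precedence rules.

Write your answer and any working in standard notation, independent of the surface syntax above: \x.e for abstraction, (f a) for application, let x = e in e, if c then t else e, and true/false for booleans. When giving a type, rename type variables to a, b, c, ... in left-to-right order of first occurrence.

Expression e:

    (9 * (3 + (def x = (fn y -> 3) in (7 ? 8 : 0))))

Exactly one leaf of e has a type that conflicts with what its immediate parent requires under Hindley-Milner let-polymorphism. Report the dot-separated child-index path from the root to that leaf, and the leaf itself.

Answer: 1.1.1.0 : 7

Trace:
  unify Int ~ Int
  unify Int ~ Int
\y._ : a -> Int
let x : forall. a -> Int
  unify Int ~ Bool
  FAIL: mismatch Int ~ Bool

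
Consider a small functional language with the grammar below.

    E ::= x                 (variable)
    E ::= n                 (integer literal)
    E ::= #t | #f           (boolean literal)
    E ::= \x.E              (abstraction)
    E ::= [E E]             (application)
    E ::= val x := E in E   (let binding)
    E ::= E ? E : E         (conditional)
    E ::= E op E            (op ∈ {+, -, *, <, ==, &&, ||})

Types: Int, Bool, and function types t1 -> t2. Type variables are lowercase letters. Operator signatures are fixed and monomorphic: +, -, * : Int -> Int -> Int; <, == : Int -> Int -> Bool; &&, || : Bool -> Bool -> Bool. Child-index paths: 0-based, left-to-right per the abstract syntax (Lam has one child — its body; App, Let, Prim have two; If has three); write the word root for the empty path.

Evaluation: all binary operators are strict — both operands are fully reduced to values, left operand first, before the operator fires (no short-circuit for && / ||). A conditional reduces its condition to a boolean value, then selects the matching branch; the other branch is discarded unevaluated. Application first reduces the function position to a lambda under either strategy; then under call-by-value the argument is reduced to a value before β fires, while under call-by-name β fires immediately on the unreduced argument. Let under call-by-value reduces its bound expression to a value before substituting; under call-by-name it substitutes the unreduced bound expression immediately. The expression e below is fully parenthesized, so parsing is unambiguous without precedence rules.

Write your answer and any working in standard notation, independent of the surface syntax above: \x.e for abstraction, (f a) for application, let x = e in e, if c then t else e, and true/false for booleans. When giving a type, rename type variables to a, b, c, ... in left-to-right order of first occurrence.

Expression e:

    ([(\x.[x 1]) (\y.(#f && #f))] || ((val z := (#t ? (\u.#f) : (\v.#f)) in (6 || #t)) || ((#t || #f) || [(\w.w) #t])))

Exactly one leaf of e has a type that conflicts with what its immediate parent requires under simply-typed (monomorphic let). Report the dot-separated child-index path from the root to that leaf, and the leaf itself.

Working:
x : a
  unify a ~ Int -> b
_ _ : b
\x._ : (Int -> b) -> b
  unify Bool ~ Bool
  unify Bool ~ Bool
\y._ : c -> Bool
  unify (Int -> b) -> b ~ (c -> Bool) -> d
  unify Int -> b ~ c -> Bool
  unify Int ~ c
  unify b ~ Bool
  unify Bool ~ d
_ _ : Bool
  unify Bool ~ Bool
  unify Bool ~ Bool
\u._ : e -> Bool
\v._ : f -> Bool
  unify e -> Bool ~ f -> Bool
  unify e ~ f
  unify Bool ~ Bool
let z : f -> Bool
  unify Int ~ Bool
  FAIL: mismatch Int ~ Bool

Answer: 1.0.1.0 : 6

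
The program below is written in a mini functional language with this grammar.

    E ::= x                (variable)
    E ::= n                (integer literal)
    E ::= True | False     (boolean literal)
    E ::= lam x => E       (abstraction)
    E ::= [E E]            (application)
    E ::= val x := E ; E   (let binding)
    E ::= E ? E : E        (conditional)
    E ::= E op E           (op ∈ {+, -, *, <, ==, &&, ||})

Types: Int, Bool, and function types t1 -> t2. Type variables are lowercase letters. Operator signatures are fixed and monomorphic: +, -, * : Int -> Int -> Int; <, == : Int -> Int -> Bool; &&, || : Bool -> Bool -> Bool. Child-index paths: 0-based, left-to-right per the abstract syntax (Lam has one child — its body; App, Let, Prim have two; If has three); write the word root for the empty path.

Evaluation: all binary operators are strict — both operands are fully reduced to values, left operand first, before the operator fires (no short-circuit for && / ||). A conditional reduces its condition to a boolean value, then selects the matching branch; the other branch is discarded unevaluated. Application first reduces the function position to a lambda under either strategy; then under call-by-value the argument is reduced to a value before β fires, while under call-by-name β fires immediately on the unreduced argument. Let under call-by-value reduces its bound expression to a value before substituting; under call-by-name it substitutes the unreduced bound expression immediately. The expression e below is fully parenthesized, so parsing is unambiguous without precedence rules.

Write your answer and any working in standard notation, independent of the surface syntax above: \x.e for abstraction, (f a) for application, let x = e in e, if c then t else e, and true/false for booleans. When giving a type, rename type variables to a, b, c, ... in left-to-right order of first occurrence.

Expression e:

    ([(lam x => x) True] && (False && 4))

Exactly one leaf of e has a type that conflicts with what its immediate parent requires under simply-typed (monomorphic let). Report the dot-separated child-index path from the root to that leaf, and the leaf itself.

Answer: 1.1 : 4

Derivation:
x : a
\x._ : a -> a
  unify a -> a ~ Bool -> b
  unify a ~ Bool
  unify Bool ~ b
_ _ : Bool
  unify Bool ~ Bool
  unify Bool ~ Bool
  unify Int ~ Bool
  FAIL: mismatch Int ~ Bool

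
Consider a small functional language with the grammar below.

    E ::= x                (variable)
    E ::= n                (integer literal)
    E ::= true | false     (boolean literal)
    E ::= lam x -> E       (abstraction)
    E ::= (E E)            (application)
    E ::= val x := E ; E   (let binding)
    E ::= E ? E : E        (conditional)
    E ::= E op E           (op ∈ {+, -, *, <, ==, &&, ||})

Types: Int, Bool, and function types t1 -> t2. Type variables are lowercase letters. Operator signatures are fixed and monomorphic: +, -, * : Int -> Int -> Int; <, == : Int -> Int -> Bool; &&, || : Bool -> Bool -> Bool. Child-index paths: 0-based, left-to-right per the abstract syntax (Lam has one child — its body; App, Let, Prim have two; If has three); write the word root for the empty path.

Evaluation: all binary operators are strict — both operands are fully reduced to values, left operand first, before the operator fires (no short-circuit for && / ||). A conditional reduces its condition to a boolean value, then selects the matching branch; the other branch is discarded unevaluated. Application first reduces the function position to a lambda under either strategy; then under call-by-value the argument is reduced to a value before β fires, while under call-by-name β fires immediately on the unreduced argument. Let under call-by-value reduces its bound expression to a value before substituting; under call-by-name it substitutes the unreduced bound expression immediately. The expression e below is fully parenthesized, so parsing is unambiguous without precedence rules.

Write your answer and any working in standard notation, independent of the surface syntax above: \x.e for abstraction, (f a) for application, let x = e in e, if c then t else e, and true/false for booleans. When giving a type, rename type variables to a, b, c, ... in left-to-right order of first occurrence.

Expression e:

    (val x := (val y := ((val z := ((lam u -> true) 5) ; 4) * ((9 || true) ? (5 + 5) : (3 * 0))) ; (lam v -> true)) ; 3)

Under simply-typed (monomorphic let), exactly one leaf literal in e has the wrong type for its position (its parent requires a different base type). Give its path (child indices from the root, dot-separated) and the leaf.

Answer: 0.0.1.0.0 : 9

Trace:
\u._ : a -> Bool
  unify a -> Bool ~ Int -> b
  unify a ~ Int
  unify Bool ~ b
_ _ : Bool
let z : Bool
  unify Int ~ Int
  unify Int ~ Bool
  FAIL: mismatch Int ~ Bool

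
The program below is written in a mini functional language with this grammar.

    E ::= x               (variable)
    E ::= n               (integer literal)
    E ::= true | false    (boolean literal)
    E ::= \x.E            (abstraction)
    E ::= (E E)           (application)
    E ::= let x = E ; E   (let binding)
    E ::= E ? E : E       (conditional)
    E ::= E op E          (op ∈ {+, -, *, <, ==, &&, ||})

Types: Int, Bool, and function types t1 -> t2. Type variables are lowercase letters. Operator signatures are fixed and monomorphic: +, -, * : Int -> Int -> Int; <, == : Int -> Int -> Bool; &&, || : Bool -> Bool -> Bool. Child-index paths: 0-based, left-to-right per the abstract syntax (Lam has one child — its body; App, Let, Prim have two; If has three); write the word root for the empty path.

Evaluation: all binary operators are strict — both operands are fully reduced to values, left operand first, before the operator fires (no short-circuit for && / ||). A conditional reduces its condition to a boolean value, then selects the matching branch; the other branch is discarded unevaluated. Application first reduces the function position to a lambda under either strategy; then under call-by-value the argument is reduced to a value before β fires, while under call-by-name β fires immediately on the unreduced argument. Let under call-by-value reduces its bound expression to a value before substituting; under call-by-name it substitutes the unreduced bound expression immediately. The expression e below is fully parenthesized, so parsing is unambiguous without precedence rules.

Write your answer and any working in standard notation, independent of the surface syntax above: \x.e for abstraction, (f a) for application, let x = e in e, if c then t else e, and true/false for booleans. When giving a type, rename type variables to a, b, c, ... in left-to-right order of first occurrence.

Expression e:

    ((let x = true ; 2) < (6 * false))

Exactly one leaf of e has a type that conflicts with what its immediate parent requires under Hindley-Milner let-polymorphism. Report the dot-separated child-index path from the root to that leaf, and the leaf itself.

Working:
let x : Bool
  unify Int ~ Int
  unify Int ~ Int
  unify Bool ~ Int
  FAIL: mismatch Bool ~ Int

Answer: 1.1 : false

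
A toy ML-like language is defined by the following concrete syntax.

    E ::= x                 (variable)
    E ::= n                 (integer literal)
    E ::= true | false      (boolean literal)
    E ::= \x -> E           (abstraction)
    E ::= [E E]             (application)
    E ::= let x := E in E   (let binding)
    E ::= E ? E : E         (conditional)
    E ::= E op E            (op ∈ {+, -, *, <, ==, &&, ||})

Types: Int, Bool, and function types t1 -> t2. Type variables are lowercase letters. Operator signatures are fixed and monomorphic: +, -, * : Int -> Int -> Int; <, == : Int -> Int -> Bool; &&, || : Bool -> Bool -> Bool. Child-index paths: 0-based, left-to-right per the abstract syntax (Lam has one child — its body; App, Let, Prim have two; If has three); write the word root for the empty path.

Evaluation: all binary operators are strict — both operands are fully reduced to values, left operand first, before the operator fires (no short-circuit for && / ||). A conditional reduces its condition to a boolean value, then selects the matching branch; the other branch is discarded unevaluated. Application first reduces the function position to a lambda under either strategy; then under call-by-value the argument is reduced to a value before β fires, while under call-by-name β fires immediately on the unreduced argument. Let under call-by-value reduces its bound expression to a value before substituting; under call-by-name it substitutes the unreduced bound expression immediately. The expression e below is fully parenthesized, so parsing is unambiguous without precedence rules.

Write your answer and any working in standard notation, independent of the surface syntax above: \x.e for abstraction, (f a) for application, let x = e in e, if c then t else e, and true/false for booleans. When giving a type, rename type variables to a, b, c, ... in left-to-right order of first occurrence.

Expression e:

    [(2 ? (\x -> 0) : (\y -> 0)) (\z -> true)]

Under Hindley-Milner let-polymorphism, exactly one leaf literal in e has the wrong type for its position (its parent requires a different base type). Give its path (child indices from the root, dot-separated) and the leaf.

Working:
  unify Int ~ Bool
  FAIL: mismatch Int ~ Bool

Answer: 0.0 : 2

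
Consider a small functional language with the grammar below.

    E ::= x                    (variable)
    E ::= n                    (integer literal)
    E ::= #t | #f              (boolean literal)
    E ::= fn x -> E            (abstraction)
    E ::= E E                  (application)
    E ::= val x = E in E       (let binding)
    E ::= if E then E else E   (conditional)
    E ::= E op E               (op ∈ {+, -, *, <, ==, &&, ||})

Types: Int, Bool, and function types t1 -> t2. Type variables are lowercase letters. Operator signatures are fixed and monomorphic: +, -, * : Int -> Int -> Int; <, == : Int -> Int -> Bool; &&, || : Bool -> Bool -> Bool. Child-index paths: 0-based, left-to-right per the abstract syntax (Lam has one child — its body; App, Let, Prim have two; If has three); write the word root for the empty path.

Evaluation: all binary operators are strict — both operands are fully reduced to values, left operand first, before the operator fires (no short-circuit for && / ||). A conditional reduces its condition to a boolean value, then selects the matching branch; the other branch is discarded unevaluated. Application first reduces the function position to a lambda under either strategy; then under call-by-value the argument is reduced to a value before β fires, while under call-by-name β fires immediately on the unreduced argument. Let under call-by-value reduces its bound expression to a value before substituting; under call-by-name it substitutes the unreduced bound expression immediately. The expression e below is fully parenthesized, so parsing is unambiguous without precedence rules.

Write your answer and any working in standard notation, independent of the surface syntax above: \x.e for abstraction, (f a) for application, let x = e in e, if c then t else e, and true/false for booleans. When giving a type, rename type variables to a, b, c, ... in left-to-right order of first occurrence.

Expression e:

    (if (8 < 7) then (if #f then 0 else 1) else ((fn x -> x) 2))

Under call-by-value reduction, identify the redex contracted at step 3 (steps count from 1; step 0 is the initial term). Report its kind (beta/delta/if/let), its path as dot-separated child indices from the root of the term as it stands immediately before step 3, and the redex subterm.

Answer: beta at root : ((\x.x) 2)

Trace:
step 0: (if (8 < 7) then (if false then 0 else 1) else ((\x.x) 2))
step 1: [delta@0] (if false then (if false then 0 else 1) else ((\x.x) 2))
step 2: [if@root] ((\x.x) 2)
step 3: [beta@root] 2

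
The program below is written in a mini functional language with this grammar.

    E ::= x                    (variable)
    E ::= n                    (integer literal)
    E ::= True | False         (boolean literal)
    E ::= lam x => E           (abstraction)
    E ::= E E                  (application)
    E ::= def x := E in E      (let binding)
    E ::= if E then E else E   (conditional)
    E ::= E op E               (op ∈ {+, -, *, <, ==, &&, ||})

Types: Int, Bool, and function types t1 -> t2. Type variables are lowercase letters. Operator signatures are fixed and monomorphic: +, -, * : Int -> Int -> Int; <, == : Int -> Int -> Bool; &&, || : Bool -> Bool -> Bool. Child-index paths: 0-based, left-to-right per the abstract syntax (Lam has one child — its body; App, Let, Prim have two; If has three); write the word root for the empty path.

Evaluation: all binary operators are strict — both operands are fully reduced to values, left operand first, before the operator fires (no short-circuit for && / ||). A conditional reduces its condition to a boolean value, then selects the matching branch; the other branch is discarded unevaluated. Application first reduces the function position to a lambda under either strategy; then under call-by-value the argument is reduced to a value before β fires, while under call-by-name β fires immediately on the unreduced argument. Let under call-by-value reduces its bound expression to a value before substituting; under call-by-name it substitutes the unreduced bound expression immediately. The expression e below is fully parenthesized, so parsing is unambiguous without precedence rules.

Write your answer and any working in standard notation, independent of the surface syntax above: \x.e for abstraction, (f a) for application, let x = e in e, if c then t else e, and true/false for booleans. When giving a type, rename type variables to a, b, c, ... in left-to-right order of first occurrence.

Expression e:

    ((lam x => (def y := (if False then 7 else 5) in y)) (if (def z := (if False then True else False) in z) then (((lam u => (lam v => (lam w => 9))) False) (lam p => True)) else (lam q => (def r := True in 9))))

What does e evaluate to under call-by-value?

Trace:
step 0: ((\x.(let y = (if false then 7 else 5) in y)) (if (let z = (if false then true else false) in z) then (((\u.(\v.(\w.9))) false) (\p.true)) else (\q.(let r = true in 9))))
step 1: [if@1.0.0] ((\x.(let y = (if false then 7 else 5) in y)) (if (let z = false in z) then (((\u.(\v.(\w.9))) false) (\p.true)) else (\q.(let r = true in 9))))
step 2: [let@1.0] ((\x.(let y = (if false then 7 else 5) in y)) (if false then (((\u.(\v.(\w.9))) false) (\p.true)) else (\q.(let r = true in 9))))
step 3: [if@1] ((\x.(let y = (if false then 7 else 5) in y)) (\q.(let r = true in 9)))
step 4: [beta@root] (let y = (if false then 7 else 5) in y)
step 5: [if@0] (let y = 5 in y)
step 6: [let@root] 5

Answer: 5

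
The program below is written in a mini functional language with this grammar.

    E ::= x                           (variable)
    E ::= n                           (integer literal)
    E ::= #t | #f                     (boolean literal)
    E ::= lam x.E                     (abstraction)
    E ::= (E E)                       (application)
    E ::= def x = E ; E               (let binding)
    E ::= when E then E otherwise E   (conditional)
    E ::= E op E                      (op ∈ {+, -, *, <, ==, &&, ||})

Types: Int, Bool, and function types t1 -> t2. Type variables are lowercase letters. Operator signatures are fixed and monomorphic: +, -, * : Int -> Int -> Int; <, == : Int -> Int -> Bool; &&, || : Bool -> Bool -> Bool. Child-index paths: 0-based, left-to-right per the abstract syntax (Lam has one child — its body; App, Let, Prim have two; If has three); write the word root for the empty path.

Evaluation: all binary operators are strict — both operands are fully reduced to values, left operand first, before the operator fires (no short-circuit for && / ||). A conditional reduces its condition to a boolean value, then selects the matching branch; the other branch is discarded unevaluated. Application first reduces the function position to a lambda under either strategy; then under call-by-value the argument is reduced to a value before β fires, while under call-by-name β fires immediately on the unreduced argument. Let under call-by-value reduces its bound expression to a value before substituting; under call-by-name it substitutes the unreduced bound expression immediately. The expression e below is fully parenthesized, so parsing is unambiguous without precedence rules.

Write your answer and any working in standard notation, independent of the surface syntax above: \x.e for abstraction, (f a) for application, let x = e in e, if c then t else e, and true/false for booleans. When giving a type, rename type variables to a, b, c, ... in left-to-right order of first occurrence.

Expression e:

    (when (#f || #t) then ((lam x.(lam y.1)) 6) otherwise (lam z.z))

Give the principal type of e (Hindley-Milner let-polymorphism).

Derivation:
  unify Bool ~ Bool
  unify Bool ~ Bool
  unify Bool ~ Bool
\y._ : b -> Int
\x._ : a -> b -> Int
  unify a -> b -> Int ~ Int -> c
  unify a ~ Int
  unify b -> Int ~ c
_ _ : b -> Int
z : d
\z._ : d -> d
  unify b -> Int ~ d -> d
  unify b ~ d
  unify Int ~ d

Answer: Int -> Int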